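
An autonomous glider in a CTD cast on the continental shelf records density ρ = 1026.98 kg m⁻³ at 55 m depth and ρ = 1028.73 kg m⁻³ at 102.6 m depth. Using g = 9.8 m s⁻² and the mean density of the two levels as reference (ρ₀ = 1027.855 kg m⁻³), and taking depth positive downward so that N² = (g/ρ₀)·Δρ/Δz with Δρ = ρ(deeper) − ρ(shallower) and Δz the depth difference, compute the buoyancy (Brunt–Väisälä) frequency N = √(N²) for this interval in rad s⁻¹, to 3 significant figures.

Δρ = 1028.73 − 1026.98 = 1.75 kg m⁻³ over Δz = 102.6 − 55 = 47.6 m.
N² = (9.8/1027.855) × (1.75/47.6) = 3.5053 × 10⁻⁴ s⁻².
N = √(3.5053 × 10⁻⁴) = 0.018722 rad s⁻¹ ≈ 0.0187 rad s⁻¹.

0.0187 rad s⁻¹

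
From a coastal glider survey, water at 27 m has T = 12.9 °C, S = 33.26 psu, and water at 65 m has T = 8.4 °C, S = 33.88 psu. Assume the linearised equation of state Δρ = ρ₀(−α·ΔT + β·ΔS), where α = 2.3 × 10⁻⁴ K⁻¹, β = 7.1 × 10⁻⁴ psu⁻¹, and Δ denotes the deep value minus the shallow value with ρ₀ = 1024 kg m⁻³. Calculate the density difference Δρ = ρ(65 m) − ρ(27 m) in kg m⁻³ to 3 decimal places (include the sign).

+1.511 kg m⁻³

ΔT = -4.5 K, ΔS = +0.62 psu (deep − shallow).
Δρ/ρ₀ = −(2.3 × 10⁻⁴)(-4.5) + (7.1 × 10⁻⁴)(+0.62) = 1.4752 × 10⁻³.
Δρ = 1024 × (1.4752 × 10⁻³) = +1.511 kg m⁻³.
Positive Δρ: denser below, stable.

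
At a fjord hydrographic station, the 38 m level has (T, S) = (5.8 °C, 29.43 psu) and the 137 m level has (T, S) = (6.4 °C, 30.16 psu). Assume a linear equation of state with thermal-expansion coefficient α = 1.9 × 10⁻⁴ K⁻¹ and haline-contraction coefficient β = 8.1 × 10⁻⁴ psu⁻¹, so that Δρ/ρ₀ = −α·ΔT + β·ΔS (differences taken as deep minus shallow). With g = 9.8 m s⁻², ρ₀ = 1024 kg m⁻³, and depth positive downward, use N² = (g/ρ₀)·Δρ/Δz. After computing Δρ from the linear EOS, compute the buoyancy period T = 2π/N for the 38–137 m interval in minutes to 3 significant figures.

15.2 min

ΔT = +0.6 K, ΔS = +0.73 psu (deep − shallow).
Δρ/ρ₀ = −αΔT + βΔS = -1.14 × 10⁻⁴ + 5.913 × 10⁻⁴ = 4.773 × 10⁻⁴, so Δρ ≈ 0.4888 kg m⁻³.
N² = (g/ρ₀)·Δρ/Δz = g·(Δρ/ρ₀)/Δz = 9.8 × 4.773 × 10⁻⁴ / 99 = 4.7248 × 10⁻⁵ s⁻².
N = √(4.7248 × 10⁻⁵) = 6.8737 × 10⁻³ rad s⁻¹ → T = 2π/N = 914.09 s = 15.235 min ≈ 15.2 min.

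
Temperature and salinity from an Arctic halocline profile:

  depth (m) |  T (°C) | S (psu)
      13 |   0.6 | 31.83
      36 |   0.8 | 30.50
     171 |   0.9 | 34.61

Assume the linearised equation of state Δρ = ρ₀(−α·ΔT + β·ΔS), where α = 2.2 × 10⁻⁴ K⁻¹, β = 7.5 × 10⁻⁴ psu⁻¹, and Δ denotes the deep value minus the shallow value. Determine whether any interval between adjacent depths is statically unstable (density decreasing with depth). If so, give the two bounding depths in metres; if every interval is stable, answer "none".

Evaluate Δρ/ρ₀ = −αΔT + βΔS across each adjacent pair:
  13–36 m: −αΔT+βΔS = −(2.2 × 10⁻⁴)(+0.2)+(7.5 × 10⁻⁴)(-1.33) = -1.0 × 10⁻³ → UNSTABLE
  36–171 m: −αΔT+βΔS = −(2.2 × 10⁻⁴)(+0.1)+(7.5 × 10⁻⁴)(+4.11) = 3.1 × 10⁻³ → stable
The 13–36 m interval has Δρ < 0: lighter water underlies denser water.

13–36 m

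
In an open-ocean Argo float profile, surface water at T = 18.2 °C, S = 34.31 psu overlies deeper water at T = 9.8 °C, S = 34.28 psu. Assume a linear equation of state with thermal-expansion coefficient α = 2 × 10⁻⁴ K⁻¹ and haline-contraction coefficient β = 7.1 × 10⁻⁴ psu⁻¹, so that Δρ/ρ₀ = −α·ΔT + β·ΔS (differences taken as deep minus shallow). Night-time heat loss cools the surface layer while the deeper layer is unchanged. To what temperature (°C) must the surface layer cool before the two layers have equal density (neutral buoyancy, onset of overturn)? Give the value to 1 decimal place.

9.9 °C

Neutral buoyancy requires Δρ = 0, i.e. −α(T_deep − T_surf′) + β(S_deep − S_surf) = 0.
T_surf′ = T_deep − (β/α)·ΔS = 9.8 − (7.1 × 10⁻⁴/2 × 10⁻⁴)·(-0.03) = 9.907 °C.
Cooling required: 18.2 − (9.907) = 8.293 °C.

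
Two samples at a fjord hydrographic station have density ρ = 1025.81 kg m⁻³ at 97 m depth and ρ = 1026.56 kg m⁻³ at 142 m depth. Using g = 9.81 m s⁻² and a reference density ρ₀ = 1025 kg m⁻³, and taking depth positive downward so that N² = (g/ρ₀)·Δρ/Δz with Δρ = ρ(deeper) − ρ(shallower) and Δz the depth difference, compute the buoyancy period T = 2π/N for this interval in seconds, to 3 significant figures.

Δρ = 1026.56 − 1025.81 = 0.75 kg m⁻³ over Δz = 142 − 97 = 45 m.
N² = (9.81/1025) × (0.75/45) = 1.5951 × 10⁻⁴ s⁻².
N = √(1.5951 × 10⁻⁴) = 0.012630 rad s⁻¹, so T = 2π/N = 497.48 s ≈ 497 s.

497 s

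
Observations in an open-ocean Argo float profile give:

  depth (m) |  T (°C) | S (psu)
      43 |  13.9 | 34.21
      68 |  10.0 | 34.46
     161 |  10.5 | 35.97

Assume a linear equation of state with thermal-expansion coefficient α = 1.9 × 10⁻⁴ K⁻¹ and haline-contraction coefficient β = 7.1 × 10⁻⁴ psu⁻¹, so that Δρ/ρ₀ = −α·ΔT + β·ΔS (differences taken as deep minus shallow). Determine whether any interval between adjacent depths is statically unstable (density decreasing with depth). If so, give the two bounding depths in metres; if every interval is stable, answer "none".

Evaluate Δρ/ρ₀ = −αΔT + βΔS across each adjacent pair:
  43–68 m: −αΔT+βΔS = −(1.9 × 10⁻⁴)(-3.9)+(7.1 × 10⁻⁴)(+0.25) = 9.2 × 10⁻⁴ → stable
  68–161 m: −αΔT+βΔS = −(1.9 × 10⁻⁴)(+0.5)+(7.1 × 10⁻⁴)(+1.51) = 9.8 × 10⁻⁴ → stable
Every interval has Δρ > 0: the column is stably stratified throughout.

none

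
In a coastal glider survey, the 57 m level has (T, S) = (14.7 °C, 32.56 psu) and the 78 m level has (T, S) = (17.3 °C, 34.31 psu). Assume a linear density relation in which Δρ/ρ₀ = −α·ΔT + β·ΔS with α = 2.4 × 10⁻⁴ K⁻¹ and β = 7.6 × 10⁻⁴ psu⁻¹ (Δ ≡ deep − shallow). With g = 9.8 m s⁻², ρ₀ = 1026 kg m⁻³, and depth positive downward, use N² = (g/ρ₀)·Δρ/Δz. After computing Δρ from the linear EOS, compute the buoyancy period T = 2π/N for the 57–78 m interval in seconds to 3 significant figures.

346 s

ΔT = +2.6 K, ΔS = +1.75 psu (deep − shallow).
Δρ/ρ₀ = −αΔT + βΔS = -6.24 × 10⁻⁴ + 1.33 × 10⁻³ = 7.06 × 10⁻⁴, so Δρ ≈ 0.7244 kg m⁻³.
N² = (g/ρ₀)·Δρ/Δz = g·(Δρ/ρ₀)/Δz = 9.8 × 7.06 × 10⁻⁴ / 21 = 3.2947 × 10⁻⁴ s⁻².
N = √(3.2947 × 10⁻⁴) = 0.018151 rad s⁻¹ → T = 2π/N = 346.16 s ≈ 346 s.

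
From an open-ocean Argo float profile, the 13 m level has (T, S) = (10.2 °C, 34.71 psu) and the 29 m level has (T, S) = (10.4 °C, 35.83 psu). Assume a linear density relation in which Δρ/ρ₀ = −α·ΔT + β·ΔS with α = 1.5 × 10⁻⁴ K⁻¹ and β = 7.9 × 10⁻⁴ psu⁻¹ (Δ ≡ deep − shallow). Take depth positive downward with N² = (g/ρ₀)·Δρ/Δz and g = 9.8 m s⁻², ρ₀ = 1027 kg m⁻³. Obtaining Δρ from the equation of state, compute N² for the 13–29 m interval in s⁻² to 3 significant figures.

ΔT = +0.2 K, ΔS = +1.12 psu (deep − shallow).
Δρ/ρ₀ = −αΔT + βΔS = -3.00 × 10⁻⁵ + 8.848 × 10⁻⁴ = 8.548 × 10⁻⁴, so Δρ ≈ 0.8779 kg m⁻³.
N² = (g/ρ₀)·Δρ/Δz = g·(Δρ/ρ₀)/Δz = 9.8 × 8.548 × 10⁻⁴ / 16 = 5.2357 × 10⁻⁴ s⁻² ≈ 5.24 × 10⁻⁴ s⁻².

5.24 × 10⁻⁴ s⁻²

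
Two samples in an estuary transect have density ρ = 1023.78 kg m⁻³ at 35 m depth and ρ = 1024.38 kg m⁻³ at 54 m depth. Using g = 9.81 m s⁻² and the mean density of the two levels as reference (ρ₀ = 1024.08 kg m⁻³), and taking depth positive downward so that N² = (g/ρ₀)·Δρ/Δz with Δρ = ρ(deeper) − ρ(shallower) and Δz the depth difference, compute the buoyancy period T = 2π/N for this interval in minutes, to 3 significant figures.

Δρ = 1024.38 − 1023.78 = 0.60 kg m⁻³ over Δz = 54 − 35 = 19 m.
N² = (9.81/1024.08) × (0.60/19) = 3.0251 × 10⁻⁴ s⁻².
N = √(3.0251 × 10⁻⁴) = 0.017393 rad s⁻¹, so T = 2π/N = 361.25 s = 6.0208 min ≈ 6.02 min.

6.02 min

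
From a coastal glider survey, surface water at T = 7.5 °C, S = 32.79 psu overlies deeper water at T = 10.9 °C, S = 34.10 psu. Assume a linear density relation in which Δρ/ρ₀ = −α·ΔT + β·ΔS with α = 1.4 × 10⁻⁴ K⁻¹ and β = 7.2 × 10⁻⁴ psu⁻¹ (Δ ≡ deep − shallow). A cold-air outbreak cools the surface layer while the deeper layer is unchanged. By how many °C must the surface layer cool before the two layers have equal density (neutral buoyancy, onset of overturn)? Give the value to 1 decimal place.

3.3 °C

Neutral buoyancy requires Δρ = 0, i.e. −α(T_deep − T_surf′) + β(S_deep − S_surf) = 0.
T_surf′ = T_deep − (β/α)·ΔS = 10.9 − (7.2 × 10⁻⁴/1.4 × 10⁻⁴)·(+1.31) = 4.163 °C.
Cooling required: 7.5 − (4.163) = 3.337 °C.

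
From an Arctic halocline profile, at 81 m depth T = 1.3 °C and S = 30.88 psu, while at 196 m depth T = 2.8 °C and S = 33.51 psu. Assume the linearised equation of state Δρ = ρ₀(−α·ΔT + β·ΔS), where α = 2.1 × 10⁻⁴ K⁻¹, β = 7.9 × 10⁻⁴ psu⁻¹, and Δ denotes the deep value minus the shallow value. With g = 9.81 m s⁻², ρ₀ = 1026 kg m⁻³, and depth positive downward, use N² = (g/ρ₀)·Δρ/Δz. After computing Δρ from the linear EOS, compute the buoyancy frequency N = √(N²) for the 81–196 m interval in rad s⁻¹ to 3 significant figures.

ΔT = +1.5 K, ΔS = +2.63 psu (deep − shallow).
Δρ/ρ₀ = −αΔT + βΔS = -3.15 × 10⁻⁴ + 2.0777 × 10⁻³ = 1.7627 × 10⁻³, so Δρ ≈ 1.809 kg m⁻³.
N² = (g/ρ₀)·Δρ/Δz = g·(Δρ/ρ₀)/Δz = 9.81 × 1.7627 × 10⁻³ / 115 = 1.5037 × 10⁻⁴ s⁻².
N = √(1.5037 × 10⁻⁴) = 0.012263 rad s⁻¹ ≈ 0.0123 rad s⁻¹.

0.0123 rad s⁻¹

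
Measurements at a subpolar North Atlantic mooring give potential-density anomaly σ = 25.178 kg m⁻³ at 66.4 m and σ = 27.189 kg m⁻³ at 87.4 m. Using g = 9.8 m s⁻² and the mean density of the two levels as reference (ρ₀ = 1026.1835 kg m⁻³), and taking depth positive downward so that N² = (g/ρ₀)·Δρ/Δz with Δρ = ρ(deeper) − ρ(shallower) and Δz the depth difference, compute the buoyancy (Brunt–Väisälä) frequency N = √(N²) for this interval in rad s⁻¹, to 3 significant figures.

Δρ = 1027.189 − 1025.178 = 2.011 kg m⁻³ over Δz = 87.4 − 66.4 = 21 m.
N² = (9.8/1026.1835) × (2.011/21) = 9.1452 × 10⁻⁴ s⁻².
N = √(9.1452 × 10⁻⁴) = 0.030241 rad s⁻¹ ≈ 0.0302 rad s⁻¹.

0.0302 rad s⁻¹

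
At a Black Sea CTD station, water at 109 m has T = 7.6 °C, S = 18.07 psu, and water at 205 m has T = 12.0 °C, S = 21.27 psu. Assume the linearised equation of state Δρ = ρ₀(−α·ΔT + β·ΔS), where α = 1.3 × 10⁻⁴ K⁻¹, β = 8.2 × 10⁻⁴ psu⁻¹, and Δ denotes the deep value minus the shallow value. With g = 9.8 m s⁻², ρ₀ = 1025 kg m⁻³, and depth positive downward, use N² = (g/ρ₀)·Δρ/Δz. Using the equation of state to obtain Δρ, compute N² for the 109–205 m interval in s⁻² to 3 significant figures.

ΔT = +4.4 K, ΔS = +3.20 psu (deep − shallow).
Δρ/ρ₀ = −αΔT + βΔS = -5.72 × 10⁻⁴ + 2.624 × 10⁻³ = 2.052 × 10⁻³, so Δρ ≈ 2.103 kg m⁻³.
N² = (g/ρ₀)·Δρ/Δz = g·(Δρ/ρ₀)/Δz = 9.8 × 2.052 × 10⁻³ / 96 = 2.0948 × 10⁻⁴ s⁻² ≈ 2.09 × 10⁻⁴ s⁻².

2.09 × 10⁻⁴ s⁻²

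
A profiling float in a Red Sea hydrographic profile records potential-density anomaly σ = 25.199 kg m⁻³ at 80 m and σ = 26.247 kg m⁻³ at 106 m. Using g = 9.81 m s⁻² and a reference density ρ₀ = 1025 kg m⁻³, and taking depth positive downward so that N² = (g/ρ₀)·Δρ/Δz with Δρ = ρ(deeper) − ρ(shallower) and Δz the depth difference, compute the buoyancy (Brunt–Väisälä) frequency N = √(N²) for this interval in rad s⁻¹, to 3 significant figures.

Δρ = 1026.247 − 1025.199 = 1.048 kg m⁻³ over Δz = 106 − 80 = 26 m.
N² = (9.81/1025) × (1.048/26) = 3.8577 × 10⁻⁴ s⁻².
N = √(3.8577 × 10⁻⁴) = 0.019641 rad s⁻¹ ≈ 0.0196 rad s⁻¹.
A positive N² confirms static stability across the interval.

0.0196 rad s⁻¹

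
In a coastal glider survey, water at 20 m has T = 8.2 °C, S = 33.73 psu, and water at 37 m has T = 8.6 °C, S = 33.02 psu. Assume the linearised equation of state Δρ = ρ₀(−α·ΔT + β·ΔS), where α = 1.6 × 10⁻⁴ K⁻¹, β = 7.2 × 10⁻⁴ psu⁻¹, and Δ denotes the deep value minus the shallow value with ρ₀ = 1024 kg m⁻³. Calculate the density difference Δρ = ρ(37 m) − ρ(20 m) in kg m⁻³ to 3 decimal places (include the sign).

ΔT = +0.4 K, ΔS = -0.71 psu (deep − shallow).
Δρ/ρ₀ = −(1.6 × 10⁻⁴)(+0.4) + (7.2 × 10⁻⁴)(-0.71) = -5.752 × 10⁻⁴.
Δρ = 1024 × (-5.752 × 10⁻⁴) = -0.589 kg m⁻³.
Negative Δρ: lighter below, statically unstable.

-0.589 kg m⁻³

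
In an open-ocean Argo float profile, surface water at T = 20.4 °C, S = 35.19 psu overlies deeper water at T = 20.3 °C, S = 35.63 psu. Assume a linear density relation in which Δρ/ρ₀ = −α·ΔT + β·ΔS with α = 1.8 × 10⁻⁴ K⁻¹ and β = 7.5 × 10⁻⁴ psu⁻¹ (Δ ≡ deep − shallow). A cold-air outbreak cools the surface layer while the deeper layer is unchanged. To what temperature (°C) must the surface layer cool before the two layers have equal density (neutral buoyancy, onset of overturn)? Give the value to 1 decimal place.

18.5 °C

Neutral buoyancy requires Δρ = 0, i.e. −α(T_deep − T_surf′) + β(S_deep − S_surf) = 0.
T_surf′ = T_deep − (β/α)·ΔS = 20.3 − (7.5 × 10⁻⁴/1.8 × 10⁻⁴)·(+0.44) = 18.467 °C.
Cooling required: 20.4 − (18.467) = 1.933 °C.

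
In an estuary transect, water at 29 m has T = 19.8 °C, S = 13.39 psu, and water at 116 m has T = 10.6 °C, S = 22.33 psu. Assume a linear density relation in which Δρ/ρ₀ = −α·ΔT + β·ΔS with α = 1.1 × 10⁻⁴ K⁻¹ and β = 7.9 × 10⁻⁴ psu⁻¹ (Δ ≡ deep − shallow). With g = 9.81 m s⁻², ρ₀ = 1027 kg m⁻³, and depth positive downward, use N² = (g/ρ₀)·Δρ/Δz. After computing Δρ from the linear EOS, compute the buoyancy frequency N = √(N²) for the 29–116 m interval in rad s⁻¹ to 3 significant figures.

0.0302 rad s⁻¹

ΔT = -9.2 K, ΔS = +8.94 psu (deep − shallow).
Δρ/ρ₀ = −αΔT + βΔS = 1.012 × 10⁻³ + 7.0626 × 10⁻³ = 8.0746 × 10⁻³, so Δρ ≈ 8.293 kg m⁻³.
N² = (g/ρ₀)·Δρ/Δz = g·(Δρ/ρ₀)/Δz = 9.81 × 8.0746 × 10⁻³ / 87 = 9.1048 × 10⁻⁴ s⁻².
N = √(9.1048 × 10⁻⁴) = 0.030174 rad s⁻¹ ≈ 0.0302 rad s⁻¹.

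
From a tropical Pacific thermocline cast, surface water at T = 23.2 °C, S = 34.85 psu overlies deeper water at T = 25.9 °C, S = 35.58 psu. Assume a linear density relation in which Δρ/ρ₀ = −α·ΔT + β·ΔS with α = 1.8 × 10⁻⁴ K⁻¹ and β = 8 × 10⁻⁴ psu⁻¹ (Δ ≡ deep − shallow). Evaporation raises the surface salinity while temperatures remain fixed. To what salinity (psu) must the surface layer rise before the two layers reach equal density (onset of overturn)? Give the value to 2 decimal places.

34.97 psu

Neutral buoyancy requires −α(T_deep − T_surf) + β(S_deep − S_surf′) = 0.
S_surf′ = S_deep − (α/β)·ΔT = 35.58 − (1.8 × 10⁻⁴/8 × 10⁻⁴)·(+2.7) = 34.9725 psu.
Increase required: 34.9725 − 34.85 = 0.1225 psu.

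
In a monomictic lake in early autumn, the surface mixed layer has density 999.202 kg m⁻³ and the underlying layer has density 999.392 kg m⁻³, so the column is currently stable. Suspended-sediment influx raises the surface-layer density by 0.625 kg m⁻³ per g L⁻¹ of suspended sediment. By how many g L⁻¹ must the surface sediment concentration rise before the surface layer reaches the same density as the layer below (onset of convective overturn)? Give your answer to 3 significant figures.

Density deficit of the surface layer: 999.392 − 999.202 = 0.19 kg m⁻³.
Required change = 0.19 / 0.625 = 0.304 g L⁻¹.

0.304 g L⁻¹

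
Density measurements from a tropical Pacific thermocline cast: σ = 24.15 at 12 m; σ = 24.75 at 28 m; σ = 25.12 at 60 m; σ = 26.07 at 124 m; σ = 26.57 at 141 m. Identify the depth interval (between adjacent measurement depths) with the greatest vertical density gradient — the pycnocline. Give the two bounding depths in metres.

12–28 m

Compute the density gradient over each adjacent pair:
  12–28 m: Δρ/Δz = 0.60/16 = 0.037 kg m⁻⁴
  28–60 m: Δρ/Δz = 0.37/32 = 0.012 kg m⁻⁴
  60–124 m: Δρ/Δz = 0.95/64 = 0.015 kg m⁻⁴
  124–141 m: Δρ/Δz = 0.50/17 = 0.029 kg m⁻⁴
The largest gradient is in the 12–28 m interval — the pycnocline.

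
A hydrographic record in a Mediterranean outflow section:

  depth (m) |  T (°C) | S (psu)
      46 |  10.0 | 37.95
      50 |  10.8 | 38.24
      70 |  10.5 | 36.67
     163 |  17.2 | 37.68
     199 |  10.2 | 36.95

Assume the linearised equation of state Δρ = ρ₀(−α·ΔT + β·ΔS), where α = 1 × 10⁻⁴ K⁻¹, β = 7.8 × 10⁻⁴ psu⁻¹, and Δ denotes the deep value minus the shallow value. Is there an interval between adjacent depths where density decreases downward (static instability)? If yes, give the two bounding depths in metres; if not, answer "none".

Evaluate Δρ/ρ₀ = −αΔT + βΔS across each adjacent pair:
  46–50 m: −αΔT+βΔS = −(1 × 10⁻⁴)(+0.8)+(7.8 × 10⁻⁴)(+0.29) = 1.5 × 10⁻⁴ → stable
  50–70 m: −αΔT+βΔS = −(1 × 10⁻⁴)(-0.3)+(7.8 × 10⁻⁴)(-1.57) = -1.2 × 10⁻³ → UNSTABLE
  70–163 m: −αΔT+βΔS = −(1 × 10⁻⁴)(+6.7)+(7.8 × 10⁻⁴)(+1.01) = 1.2 × 10⁻⁴ → stable
  163–199 m: −αΔT+βΔS = −(1 × 10⁻⁴)(-7.0)+(7.8 × 10⁻⁴)(-0.73) = 1.3 × 10⁻⁴ → stable
The 50–70 m interval has Δρ < 0: lighter water underlies denser water.

50–70 m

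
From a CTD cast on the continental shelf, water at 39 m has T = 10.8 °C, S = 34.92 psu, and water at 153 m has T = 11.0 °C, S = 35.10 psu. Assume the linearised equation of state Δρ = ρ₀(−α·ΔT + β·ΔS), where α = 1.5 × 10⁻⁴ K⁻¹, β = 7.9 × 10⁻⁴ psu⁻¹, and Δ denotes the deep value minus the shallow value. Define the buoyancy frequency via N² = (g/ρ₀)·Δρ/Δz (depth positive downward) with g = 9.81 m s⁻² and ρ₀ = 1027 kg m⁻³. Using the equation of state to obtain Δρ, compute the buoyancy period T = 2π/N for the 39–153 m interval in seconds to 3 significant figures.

2.02 × 10³ s

ΔT = +0.2 K, ΔS = +0.18 psu (deep − shallow).
Δρ/ρ₀ = −αΔT + βΔS = -3.00 × 10⁻⁵ + 1.422 × 10⁻⁴ = 1.122 × 10⁻⁴, so Δρ ≈ 0.1152 kg m⁻³.
N² = (g/ρ₀)·Δρ/Δz = g·(Δρ/ρ₀)/Δz = 9.81 × 1.122 × 10⁻⁴ / 114 = 9.6551 × 10⁻⁶ s⁻².
N = √(9.6551 × 10⁻⁶) = 3.1073 × 10⁻³ rad s⁻¹ → T = 2π/N = 2.0221 × 10³ s ≈ 2.02 × 10³ s.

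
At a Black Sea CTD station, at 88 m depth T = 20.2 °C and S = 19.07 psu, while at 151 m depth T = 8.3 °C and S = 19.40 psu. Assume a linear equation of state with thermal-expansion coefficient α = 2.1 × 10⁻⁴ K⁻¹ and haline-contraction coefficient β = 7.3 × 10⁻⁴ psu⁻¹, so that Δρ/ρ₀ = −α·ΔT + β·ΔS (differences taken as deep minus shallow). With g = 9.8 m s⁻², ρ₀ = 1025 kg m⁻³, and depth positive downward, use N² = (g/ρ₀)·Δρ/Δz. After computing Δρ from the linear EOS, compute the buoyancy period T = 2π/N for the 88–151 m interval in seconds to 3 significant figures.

ΔT = -11.9 K, ΔS = +0.33 psu (deep − shallow).
Δρ/ρ₀ = −αΔT + βΔS = 2.499 × 10⁻³ + 2.409 × 10⁻⁴ = 2.7399 × 10⁻³, so Δρ ≈ 2.808 kg m⁻³.
N² = (g/ρ₀)·Δρ/Δz = g·(Δρ/ρ₀)/Δz = 9.8 × 2.7399 × 10⁻³ / 63 = 4.2621 × 10⁻⁴ s⁻².
N = √(4.2621 × 10⁻⁴) = 0.020645 rad s⁻¹ → T = 2π/N = 304.34 s ≈ 304 s.

304 s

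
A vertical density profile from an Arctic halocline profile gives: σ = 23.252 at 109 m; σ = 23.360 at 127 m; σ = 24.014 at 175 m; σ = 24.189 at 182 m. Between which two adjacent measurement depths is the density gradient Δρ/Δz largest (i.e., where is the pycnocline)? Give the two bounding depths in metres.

Compute the density gradient over each adjacent pair:
  109–127 m: Δρ/Δz = 0.108/18 = 6.0 × 10⁻³ kg m⁻⁴
  127–175 m: Δρ/Δz = 0.654/48 = 0.014 kg m⁻⁴
  175–182 m: Δρ/Δz = 0.175/7 = 0.025 kg m⁻⁴
The largest gradient is in the 175–182 m interval — the pycnocline.

175–182 m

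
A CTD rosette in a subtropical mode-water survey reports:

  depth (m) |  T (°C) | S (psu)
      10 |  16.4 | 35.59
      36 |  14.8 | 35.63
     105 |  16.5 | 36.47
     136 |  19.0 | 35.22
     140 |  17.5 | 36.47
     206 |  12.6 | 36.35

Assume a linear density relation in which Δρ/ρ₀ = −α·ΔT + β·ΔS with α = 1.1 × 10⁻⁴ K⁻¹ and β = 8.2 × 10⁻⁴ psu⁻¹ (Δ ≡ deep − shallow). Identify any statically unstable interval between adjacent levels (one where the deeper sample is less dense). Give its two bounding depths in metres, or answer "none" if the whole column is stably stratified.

Evaluate Δρ/ρ₀ = −αΔT + βΔS across each adjacent pair:
  10–36 m: −αΔT+βΔS = −(1.1 × 10⁻⁴)(-1.6)+(8.2 × 10⁻⁴)(+0.04) = 2.1 × 10⁻⁴ → stable
  36–105 m: −αΔT+βΔS = −(1.1 × 10⁻⁴)(+1.7)+(8.2 × 10⁻⁴)(+0.84) = 5.0 × 10⁻⁴ → stable
  105–136 m: −αΔT+βΔS = −(1.1 × 10⁻⁴)(+2.5)+(8.2 × 10⁻⁴)(-1.25) = -1.3 × 10⁻³ → UNSTABLE
  136–140 m: −αΔT+βΔS = −(1.1 × 10⁻⁴)(-1.5)+(8.2 × 10⁻⁴)(+1.25) = 1.2 × 10⁻³ → stable
  140–206 m: −αΔT+βΔS = −(1.1 × 10⁻⁴)(-4.9)+(8.2 × 10⁻⁴)(-0.12) = 4.4 × 10⁻⁴ → stable
The 105–136 m interval has Δρ < 0: lighter water underlies denser water.

105–136 m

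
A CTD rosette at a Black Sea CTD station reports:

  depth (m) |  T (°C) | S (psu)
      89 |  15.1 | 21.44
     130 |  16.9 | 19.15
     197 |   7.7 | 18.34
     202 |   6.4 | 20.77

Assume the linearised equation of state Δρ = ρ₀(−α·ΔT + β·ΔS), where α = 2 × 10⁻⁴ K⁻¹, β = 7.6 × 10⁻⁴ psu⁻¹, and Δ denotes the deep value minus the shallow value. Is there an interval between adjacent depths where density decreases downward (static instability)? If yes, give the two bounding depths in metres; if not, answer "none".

Evaluate Δρ/ρ₀ = −αΔT + βΔS across each adjacent pair:
  89–130 m: −αΔT+βΔS = −(2 × 10⁻⁴)(+1.8)+(7.6 × 10⁻⁴)(-2.29) = -2.1 × 10⁻³ → UNSTABLE
  130–197 m: −αΔT+βΔS = −(2 × 10⁻⁴)(-9.2)+(7.6 × 10⁻⁴)(-0.81) = 1.2 × 10⁻³ → stable
  197–202 m: −αΔT+βΔS = −(2 × 10⁻⁴)(-1.3)+(7.6 × 10⁻⁴)(+2.43) = 2.1 × 10⁻³ → stable
The 89–130 m interval has Δρ < 0: lighter water underlies denser water.

89–130 m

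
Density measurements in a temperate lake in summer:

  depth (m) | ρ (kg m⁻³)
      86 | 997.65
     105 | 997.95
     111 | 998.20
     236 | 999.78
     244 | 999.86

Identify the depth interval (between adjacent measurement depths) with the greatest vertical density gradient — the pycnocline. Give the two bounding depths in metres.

Compute the density gradient over each adjacent pair:
  86–105 m: Δρ/Δz = 0.30/19 = 0.016 kg m⁻⁴
  105–111 m: Δρ/Δz = 0.25/6 = 0.042 kg m⁻⁴
  111–236 m: Δρ/Δz = 1.58/125 = 0.013 kg m⁻⁴
  236–244 m: Δρ/Δz = 0.08/8 = 0.010 kg m⁻⁴
The largest gradient is in the 105–111 m interval — the pycnocline.

105–111 m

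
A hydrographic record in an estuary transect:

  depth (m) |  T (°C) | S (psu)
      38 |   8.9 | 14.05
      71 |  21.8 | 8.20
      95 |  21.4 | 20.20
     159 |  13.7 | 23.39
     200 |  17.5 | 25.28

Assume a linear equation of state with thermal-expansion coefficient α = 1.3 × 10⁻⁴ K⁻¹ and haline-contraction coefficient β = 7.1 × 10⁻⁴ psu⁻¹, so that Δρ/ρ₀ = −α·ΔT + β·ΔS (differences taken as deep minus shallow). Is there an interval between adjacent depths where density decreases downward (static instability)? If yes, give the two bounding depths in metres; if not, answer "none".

38–71 m

Evaluate Δρ/ρ₀ = −αΔT + βΔS across each adjacent pair:
  38–71 m: −αΔT+βΔS = −(1.3 × 10⁻⁴)(+12.9)+(7.1 × 10⁻⁴)(-5.85) = -5.8 × 10⁻³ → UNSTABLE
  71–95 m: −αΔT+βΔS = −(1.3 × 10⁻⁴)(-0.4)+(7.1 × 10⁻⁴)(+12.00) = 8.6 × 10⁻³ → stable
  95–159 m: −αΔT+βΔS = −(1.3 × 10⁻⁴)(-7.7)+(7.1 × 10⁻⁴)(+3.19) = 3.3 × 10⁻³ → stable
  159–200 m: −αΔT+βΔS = −(1.3 × 10⁻⁴)(+3.8)+(7.1 × 10⁻⁴)(+1.89) = 8.5 × 10⁻⁴ → stable
The 38–71 m interval has Δρ < 0: lighter water underlies denser water.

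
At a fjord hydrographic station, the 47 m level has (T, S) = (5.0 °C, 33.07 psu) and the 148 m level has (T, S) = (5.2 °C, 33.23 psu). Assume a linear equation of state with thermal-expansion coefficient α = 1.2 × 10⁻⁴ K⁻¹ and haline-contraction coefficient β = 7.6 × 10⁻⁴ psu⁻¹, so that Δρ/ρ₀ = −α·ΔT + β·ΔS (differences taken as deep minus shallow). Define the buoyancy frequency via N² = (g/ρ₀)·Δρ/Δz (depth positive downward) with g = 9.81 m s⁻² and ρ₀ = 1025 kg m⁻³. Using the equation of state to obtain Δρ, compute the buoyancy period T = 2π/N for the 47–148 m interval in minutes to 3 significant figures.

34.0 min

ΔT = +0.2 K, ΔS = +0.16 psu (deep − shallow).
Δρ/ρ₀ = −αΔT + βΔS = -2.40 × 10⁻⁵ + 1.216 × 10⁻⁴ = 9.76 × 10⁻⁵, so Δρ ≈ 0.1000 kg m⁻³.
N² = (g/ρ₀)·Δρ/Δz = g·(Δρ/ρ₀)/Δz = 9.81 × 9.76 × 10⁻⁵ / 101 = 9.4798 × 10⁻⁶ s⁻².
N = √(9.4798 × 10⁻⁶) = 3.0789 × 10⁻³ rad s⁻¹ → T = 2π/N = 2.0407 × 10³ s = 34.012 min ≈ 34.0 min.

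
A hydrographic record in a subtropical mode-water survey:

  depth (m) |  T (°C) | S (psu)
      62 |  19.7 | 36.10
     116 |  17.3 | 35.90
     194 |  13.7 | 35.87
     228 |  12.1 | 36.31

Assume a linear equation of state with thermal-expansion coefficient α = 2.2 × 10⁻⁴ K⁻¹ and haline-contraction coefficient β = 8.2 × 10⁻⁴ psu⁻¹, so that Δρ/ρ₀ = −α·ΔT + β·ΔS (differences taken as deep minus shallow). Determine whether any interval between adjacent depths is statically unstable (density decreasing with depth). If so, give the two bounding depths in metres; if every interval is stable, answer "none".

none

Evaluate Δρ/ρ₀ = −αΔT + βΔS across each adjacent pair:
  62–116 m: −αΔT+βΔS = −(2.2 × 10⁻⁴)(-2.4)+(8.2 × 10⁻⁴)(-0.20) = 3.6 × 10⁻⁴ → stable
  116–194 m: −αΔT+βΔS = −(2.2 × 10⁻⁴)(-3.6)+(8.2 × 10⁻⁴)(-0.03) = 7.7 × 10⁻⁴ → stable
  194–228 m: −αΔT+βΔS = −(2.2 × 10⁻⁴)(-1.6)+(8.2 × 10⁻⁴)(+0.44) = 7.1 × 10⁻⁴ → stable
Every interval has Δρ > 0: the column is stably stratified throughout.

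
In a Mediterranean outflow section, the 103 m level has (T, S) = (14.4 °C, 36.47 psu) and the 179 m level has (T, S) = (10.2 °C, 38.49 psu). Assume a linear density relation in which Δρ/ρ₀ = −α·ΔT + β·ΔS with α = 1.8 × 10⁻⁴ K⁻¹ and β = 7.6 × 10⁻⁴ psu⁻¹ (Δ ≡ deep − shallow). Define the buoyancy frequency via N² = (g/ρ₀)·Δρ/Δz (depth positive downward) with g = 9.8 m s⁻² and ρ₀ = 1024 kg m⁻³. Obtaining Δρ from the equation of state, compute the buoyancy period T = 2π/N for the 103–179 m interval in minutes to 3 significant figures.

ΔT = -4.2 K, ΔS = +2.02 psu (deep − shallow).
Δρ/ρ₀ = −αΔT + βΔS = 7.56 × 10⁻⁴ + 1.5352 × 10⁻³ = 2.2912 × 10⁻³, so Δρ ≈ 2.346 kg m⁻³.
N² = (g/ρ₀)·Δρ/Δz = g·(Δρ/ρ₀)/Δz = 9.8 × 2.2912 × 10⁻³ / 76 = 2.9544 × 10⁻⁴ s⁻².
N = √(2.9544 × 10⁻⁴) = 0.017188 rad s⁻¹ → T = 2π/N = 365.56 s = 6.0927 min ≈ 6.09 min.

6.09 min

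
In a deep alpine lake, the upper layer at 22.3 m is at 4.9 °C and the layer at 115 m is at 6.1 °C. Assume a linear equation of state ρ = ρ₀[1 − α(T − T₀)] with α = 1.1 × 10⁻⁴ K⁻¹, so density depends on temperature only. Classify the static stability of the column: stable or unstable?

unstable

ΔT = 6.1 − 4.9 = +1.2 K, so Δρ/ρ₀ = −αΔT = -1.32 × 10⁻⁴.
Δρ/ρ₀ < 0, so Δρ < 0: deeper water is lighter → statically unstable; the column would overturn.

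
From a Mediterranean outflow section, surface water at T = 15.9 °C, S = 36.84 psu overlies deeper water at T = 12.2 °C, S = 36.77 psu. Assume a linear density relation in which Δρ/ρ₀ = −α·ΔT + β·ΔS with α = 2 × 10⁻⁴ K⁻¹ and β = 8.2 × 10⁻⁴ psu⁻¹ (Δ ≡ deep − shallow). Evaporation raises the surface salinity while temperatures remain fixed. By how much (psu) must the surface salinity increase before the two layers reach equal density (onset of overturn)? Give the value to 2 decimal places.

0.83 psu

Neutral buoyancy requires −α(T_deep − T_surf) + β(S_deep − S_surf′) = 0.
S_surf′ = S_deep − (α/β)·ΔT = 36.77 − (2 × 10⁻⁴/8.2 × 10⁻⁴)·(-3.7) = 37.6724 psu.
Increase required: 37.6724 − 36.84 = 0.8324 psu.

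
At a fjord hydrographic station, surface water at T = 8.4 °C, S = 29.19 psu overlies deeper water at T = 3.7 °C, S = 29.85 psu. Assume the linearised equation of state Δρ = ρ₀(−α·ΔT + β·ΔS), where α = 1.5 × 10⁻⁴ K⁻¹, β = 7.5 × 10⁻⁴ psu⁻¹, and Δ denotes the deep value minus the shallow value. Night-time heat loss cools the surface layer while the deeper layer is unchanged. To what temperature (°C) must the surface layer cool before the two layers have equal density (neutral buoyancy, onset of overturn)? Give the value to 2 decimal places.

0.40 °C

Neutral buoyancy requires Δρ = 0, i.e. −α(T_deep − T_surf′) + β(S_deep − S_surf) = 0.
T_surf′ = T_deep − (β/α)·ΔS = 3.7 − (7.5 × 10⁻⁴/1.5 × 10⁻⁴)·(+0.66) = 0.4000 °C.
Cooling required: 8.4 − (0.4000) = 8.0000 °C.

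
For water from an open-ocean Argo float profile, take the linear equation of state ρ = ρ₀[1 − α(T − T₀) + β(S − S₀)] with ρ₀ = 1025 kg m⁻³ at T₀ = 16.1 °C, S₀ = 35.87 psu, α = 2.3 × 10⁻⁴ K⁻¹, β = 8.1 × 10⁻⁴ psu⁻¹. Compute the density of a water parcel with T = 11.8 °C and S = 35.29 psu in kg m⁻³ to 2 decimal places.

T − T₀ = -4.3 K, S − S₀ = -0.58 psu.
Bracket = 1 − α·(-4.3) + β·(-0.58) = 1 + (5.192 × 10⁻⁴) = 1.0005192.
ρ = 1025 × 1.0005192 = 1025.53 kg m⁻³.

1025.53 kg m⁻³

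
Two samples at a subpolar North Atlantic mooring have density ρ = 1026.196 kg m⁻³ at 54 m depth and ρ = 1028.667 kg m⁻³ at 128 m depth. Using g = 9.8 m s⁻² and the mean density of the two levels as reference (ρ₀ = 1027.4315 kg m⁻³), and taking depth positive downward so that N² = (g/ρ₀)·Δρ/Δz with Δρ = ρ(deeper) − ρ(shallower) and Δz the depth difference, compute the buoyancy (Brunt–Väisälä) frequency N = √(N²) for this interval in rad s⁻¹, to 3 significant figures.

0.0178 rad s⁻¹

Δρ = 1028.667 − 1026.196 = 2.471 kg m⁻³ over Δz = 128 − 54 = 74 m.
N² = (9.8/1027.4315) × (2.471/74) = 3.1850 × 10⁻⁴ s⁻².
N = √(3.1850 × 10⁻⁴) = 0.017847 rad s⁻¹ ≈ 0.0178 rad s⁻¹.
N² > 0, so the interval is statically stable.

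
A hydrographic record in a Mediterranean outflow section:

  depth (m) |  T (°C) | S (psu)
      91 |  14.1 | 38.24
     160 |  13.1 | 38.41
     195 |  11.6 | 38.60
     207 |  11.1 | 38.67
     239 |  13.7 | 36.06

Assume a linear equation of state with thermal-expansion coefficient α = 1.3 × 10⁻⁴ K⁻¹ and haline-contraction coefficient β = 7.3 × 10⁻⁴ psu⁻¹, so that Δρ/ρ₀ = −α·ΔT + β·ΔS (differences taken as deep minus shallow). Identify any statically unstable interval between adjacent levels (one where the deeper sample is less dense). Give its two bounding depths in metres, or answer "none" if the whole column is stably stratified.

207–239 m

Evaluate Δρ/ρ₀ = −αΔT + βΔS across each adjacent pair:
  91–160 m: −αΔT+βΔS = −(1.3 × 10⁻⁴)(-1.0)+(7.3 × 10⁻⁴)(+0.17) = 2.5 × 10⁻⁴ → stable
  160–195 m: −αΔT+βΔS = −(1.3 × 10⁻⁴)(-1.5)+(7.3 × 10⁻⁴)(+0.19) = 3.3 × 10⁻⁴ → stable
  195–207 m: −αΔT+βΔS = −(1.3 × 10⁻⁴)(-0.5)+(7.3 × 10⁻⁴)(+0.07) = 1.2 × 10⁻⁴ → stable
  207–239 m: −αΔT+βΔS = −(1.3 × 10⁻⁴)(+2.6)+(7.3 × 10⁻⁴)(-2.61) = -2.2 × 10⁻³ → UNSTABLE
The 207–239 m interval has Δρ < 0: lighter water underlies denser water.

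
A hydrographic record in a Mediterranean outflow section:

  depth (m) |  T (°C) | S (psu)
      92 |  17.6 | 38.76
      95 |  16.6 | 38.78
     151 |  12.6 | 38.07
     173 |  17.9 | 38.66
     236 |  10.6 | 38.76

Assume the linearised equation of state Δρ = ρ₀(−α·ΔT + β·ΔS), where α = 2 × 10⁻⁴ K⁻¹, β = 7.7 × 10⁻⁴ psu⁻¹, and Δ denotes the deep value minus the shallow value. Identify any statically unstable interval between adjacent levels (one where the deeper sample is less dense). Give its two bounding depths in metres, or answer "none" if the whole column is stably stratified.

Evaluate Δρ/ρ₀ = −αΔT + βΔS across each adjacent pair:
  92–95 m: −αΔT+βΔS = −(2 × 10⁻⁴)(-1.0)+(7.7 × 10⁻⁴)(+0.02) = 2.2 × 10⁻⁴ → stable
  95–151 m: −αΔT+βΔS = −(2 × 10⁻⁴)(-4.0)+(7.7 × 10⁻⁴)(-0.71) = 2.5 × 10⁻⁴ → stable
  151–173 m: −αΔT+βΔS = −(2 × 10⁻⁴)(+5.3)+(7.7 × 10⁻⁴)(+0.59) = -6.1 × 10⁻⁴ → UNSTABLE
  173–236 m: −αΔT+βΔS = −(2 × 10⁻⁴)(-7.3)+(7.7 × 10⁻⁴)(+0.10) = 1.5 × 10⁻³ → stable
The 151–173 m interval has Δρ < 0: lighter water underlies denser water.

151–173 m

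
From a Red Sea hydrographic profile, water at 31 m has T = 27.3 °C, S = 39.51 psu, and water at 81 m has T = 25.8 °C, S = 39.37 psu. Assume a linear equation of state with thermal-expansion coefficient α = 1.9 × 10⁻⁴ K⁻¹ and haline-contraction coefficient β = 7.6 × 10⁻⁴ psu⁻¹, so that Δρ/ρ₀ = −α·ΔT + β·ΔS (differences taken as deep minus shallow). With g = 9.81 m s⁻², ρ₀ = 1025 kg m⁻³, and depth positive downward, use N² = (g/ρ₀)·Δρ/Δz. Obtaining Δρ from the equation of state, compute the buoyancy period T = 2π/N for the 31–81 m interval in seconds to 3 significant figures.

ΔT = -1.5 K, ΔS = -0.14 psu (deep − shallow).
Δρ/ρ₀ = −αΔT + βΔS = 2.85 × 10⁻⁴ − 1.064 × 10⁻⁴ = 1.786 × 10⁻⁴, so Δρ ≈ 0.1831 kg m⁻³.
N² = (g/ρ₀)·Δρ/Δz = g·(Δρ/ρ₀)/Δz = 9.81 × 1.786 × 10⁻⁴ / 50 = 3.5041 × 10⁻⁵ s⁻².
N = √(3.5041 × 10⁻⁵) = 5.9195 × 10⁻³ rad s⁻¹ → T = 2π/N = 1.0614 × 10³ s ≈ 1.06 × 10³ s.

1.06 × 10³ s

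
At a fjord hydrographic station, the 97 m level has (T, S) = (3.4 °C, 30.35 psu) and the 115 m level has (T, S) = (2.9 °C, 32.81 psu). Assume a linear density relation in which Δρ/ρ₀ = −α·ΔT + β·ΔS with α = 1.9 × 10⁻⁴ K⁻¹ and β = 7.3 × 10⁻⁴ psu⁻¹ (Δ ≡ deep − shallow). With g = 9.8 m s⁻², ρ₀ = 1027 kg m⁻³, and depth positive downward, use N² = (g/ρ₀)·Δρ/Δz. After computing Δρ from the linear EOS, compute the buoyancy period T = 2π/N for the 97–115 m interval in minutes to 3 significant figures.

ΔT = -0.5 K, ΔS = +2.46 psu (deep − shallow).
Δρ/ρ₀ = −αΔT + βΔS = 9.50 × 10⁻⁵ + 1.7958 × 10⁻³ = 1.8908 × 10⁻³, so Δρ ≈ 1.942 kg m⁻³.
N² = (g/ρ₀)·Δρ/Δz = g·(Δρ/ρ₀)/Δz = 9.8 × 1.8908 × 10⁻³ / 18 = 1.0294 × 10⁻³ s⁻².
N = √(1.0294 × 10⁻³) = 0.032084 rad s⁻¹ → T = 2π/N = 195.84 s = 3.2640 min ≈ 3.26 min.

3.26 min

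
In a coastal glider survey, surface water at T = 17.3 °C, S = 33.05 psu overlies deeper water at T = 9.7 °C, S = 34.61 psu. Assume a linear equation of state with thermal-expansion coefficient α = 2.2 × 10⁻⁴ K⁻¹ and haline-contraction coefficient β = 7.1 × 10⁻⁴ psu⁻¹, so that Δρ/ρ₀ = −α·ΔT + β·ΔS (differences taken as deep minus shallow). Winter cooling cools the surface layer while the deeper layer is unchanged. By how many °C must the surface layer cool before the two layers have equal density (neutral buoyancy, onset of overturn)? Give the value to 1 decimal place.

12.6 °C

Neutral buoyancy requires Δρ = 0, i.e. −α(T_deep − T_surf′) + β(S_deep − S_surf) = 0.
T_surf′ = T_deep − (β/α)·ΔS = 9.7 − (7.1 × 10⁻⁴/2.2 × 10⁻⁴)·(+1.56) = 4.665 °C.
Cooling required: 17.3 − (4.665) = 12.635 °C.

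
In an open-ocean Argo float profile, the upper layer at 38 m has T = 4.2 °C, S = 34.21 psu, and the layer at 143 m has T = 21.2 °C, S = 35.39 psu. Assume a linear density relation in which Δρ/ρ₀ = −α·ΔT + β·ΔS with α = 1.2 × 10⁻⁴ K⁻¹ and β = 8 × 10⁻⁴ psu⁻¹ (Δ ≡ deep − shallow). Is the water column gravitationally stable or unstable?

ΔT = 21.2 − 4.2 = +17.0 K and ΔS = 35.39 − 34.21 = +1.18 psu (deep − shallow).
−αΔT = -2.04 × 10⁻³; βΔS = 9.44 × 10⁻⁴; sum Δρ/ρ₀ = -1.096 × 10⁻³.
Δρ/ρ₀ < 0, so Δρ < 0: deeper water is lighter → statically unstable; the column would overturn.

unstable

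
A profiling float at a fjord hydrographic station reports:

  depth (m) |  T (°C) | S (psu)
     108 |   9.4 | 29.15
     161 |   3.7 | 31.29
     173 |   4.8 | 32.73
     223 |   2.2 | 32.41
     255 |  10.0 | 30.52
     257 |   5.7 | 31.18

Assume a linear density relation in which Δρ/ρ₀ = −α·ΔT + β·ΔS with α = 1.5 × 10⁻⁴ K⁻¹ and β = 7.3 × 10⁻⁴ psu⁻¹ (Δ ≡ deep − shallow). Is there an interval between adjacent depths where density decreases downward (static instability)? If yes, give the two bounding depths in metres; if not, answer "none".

Evaluate Δρ/ρ₀ = −αΔT + βΔS across each adjacent pair:
  108–161 m: −αΔT+βΔS = −(1.5 × 10⁻⁴)(-5.7)+(7.3 × 10⁻⁴)(+2.14) = 2.4 × 10⁻³ → stable
  161–173 m: −αΔT+βΔS = −(1.5 × 10⁻⁴)(+1.1)+(7.3 × 10⁻⁴)(+1.44) = 8.9 × 10⁻⁴ → stable
  173–223 m: −αΔT+βΔS = −(1.5 × 10⁻⁴)(-2.6)+(7.3 × 10⁻⁴)(-0.32) = 1.6 × 10⁻⁴ → stable
  223–255 m: −αΔT+βΔS = −(1.5 × 10⁻⁴)(+7.8)+(7.3 × 10⁻⁴)(-1.89) = -2.5 × 10⁻³ → UNSTABLE
  255–257 m: −αΔT+βΔS = −(1.5 × 10⁻⁴)(-4.3)+(7.3 × 10⁻⁴)(+0.66) = 1.1 × 10⁻³ → stable
The 223–255 m interval has Δρ < 0: lighter water underlies denser water.

223–255 m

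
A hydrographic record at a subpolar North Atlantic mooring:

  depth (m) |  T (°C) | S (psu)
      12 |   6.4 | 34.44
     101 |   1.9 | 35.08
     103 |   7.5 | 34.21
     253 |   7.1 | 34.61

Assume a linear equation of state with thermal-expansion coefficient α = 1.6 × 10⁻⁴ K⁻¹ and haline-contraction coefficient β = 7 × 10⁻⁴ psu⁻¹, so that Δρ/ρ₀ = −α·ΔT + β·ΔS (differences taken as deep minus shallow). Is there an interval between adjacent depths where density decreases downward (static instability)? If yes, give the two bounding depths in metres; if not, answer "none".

Evaluate Δρ/ρ₀ = −αΔT + βΔS across each adjacent pair:
  12–101 m: −αΔT+βΔS = −(1.6 × 10⁻⁴)(-4.5)+(7 × 10⁻⁴)(+0.64) = 1.2 × 10⁻³ → stable
  101–103 m: −αΔT+βΔS = −(1.6 × 10⁻⁴)(+5.6)+(7 × 10⁻⁴)(-0.87) = -1.5 × 10⁻³ → UNSTABLE
  103–253 m: −αΔT+βΔS = −(1.6 × 10⁻⁴)(-0.4)+(7 × 10⁻⁴)(+0.40) = 3.4 × 10⁻⁴ → stable
The 101–103 m interval has Δρ < 0: lighter water underlies denser water.

101–103 m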